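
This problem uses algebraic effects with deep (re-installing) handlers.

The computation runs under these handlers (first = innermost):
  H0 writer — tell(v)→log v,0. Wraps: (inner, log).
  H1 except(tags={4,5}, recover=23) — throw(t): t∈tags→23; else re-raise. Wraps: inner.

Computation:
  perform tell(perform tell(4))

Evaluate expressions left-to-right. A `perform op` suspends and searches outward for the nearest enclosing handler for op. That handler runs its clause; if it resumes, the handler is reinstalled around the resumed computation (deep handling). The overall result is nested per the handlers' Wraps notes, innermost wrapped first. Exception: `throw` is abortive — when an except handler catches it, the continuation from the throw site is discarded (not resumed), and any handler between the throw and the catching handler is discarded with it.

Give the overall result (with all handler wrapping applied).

Answer: (0, (4, 0))

Step-by-step:
tell(4) @ H0 ⇒ log+=4
tell(0) @ H0 ⇒ log+=0
H0 returns (0, (4, 0))
H1 returns (0, (4, 0))
= (0, (4, 0))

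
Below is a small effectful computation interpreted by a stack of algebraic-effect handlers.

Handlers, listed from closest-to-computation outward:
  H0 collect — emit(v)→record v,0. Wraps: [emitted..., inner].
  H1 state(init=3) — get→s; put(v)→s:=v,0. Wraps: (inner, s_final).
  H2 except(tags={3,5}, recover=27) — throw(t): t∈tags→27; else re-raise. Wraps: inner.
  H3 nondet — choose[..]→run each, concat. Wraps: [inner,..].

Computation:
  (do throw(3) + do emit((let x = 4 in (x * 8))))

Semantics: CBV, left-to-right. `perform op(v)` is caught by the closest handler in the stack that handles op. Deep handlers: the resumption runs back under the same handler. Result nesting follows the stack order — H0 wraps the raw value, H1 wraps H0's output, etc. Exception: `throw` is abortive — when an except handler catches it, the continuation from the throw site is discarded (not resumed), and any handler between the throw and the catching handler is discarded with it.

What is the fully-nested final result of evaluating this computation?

Answer: [27]

Working:
throw(3) @ H2 caught ⇒ 27
H3 returns [27]
= [27]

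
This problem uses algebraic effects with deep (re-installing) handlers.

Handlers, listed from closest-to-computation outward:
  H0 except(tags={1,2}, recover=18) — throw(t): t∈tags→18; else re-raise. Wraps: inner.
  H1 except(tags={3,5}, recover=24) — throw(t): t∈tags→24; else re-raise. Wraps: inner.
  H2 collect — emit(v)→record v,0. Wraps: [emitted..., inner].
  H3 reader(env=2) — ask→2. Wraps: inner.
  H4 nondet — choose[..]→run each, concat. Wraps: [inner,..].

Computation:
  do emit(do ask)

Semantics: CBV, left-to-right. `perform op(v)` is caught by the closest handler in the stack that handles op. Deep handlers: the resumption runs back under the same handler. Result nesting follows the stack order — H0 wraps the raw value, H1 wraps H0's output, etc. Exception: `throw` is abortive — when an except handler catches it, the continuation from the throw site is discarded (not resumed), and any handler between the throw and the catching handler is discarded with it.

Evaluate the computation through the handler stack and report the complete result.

Step-by-step:
ask @ H3 ⇒ 2
emit(2) @ H2 ⇒ out+=2
H0 returns 0
H1 returns 0
H2 returns [2, 0]
H3 returns [2, 0]
H4 returns [[2, 0]]
= [[2, 0]]

Answer: [[2, 0]]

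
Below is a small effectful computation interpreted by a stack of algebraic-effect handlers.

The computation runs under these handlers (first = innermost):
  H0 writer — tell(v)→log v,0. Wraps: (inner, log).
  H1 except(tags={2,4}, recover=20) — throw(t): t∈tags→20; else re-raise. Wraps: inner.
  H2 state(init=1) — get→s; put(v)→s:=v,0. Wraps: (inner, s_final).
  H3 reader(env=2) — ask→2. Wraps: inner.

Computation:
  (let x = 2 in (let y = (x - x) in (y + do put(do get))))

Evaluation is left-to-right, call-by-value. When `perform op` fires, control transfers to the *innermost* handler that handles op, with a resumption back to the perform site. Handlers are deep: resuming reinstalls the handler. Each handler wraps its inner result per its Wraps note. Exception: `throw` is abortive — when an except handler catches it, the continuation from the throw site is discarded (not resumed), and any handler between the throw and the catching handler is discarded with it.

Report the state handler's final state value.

Step-by-step:
get @ H2 ⇒ 1
put(1) @ H2 ⇒ s:=1
H0 returns (0, ())
H1 returns (0, ())
H2 returns ((0, ()), 1)
H3 returns ((0, ()), 1)
= ((0, ()), 1)

Answer: 1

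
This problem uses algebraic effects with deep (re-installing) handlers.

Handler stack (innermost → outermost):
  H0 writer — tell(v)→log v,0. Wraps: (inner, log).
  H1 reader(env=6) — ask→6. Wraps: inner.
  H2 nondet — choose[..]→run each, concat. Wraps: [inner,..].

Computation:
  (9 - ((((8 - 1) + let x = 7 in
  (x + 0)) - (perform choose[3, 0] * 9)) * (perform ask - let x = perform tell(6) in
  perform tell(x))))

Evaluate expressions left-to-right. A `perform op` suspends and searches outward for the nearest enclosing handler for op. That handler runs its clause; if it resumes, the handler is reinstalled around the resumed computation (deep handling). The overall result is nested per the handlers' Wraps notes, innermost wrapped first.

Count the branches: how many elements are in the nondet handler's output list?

Answer: 2

Step-by-step:
choose[3, 0] @ H2
  branch[0] choose=3:
    ask @ H1 ⇒ 6
    tell(6) @ H0 ⇒ log+=6
    tell(0) @ H0 ⇒ log+=0
    H0 returns (87, (6, 0))
    H1 returns (87, (6, 0))
    H2 returns [(87, (6, 0))]
  branch[1] choose=0:
    ask @ H1 ⇒ 6
    tell(6) @ H0 ⇒ log+=6
    tell(0) @ H0 ⇒ log+=0
    H0 returns (-75, (6, 0))
    H1 returns (-75, (6, 0))
    H2 returns [(-75, (6, 0))]
= [(87, (6, 0)), (-75, (6, 0))]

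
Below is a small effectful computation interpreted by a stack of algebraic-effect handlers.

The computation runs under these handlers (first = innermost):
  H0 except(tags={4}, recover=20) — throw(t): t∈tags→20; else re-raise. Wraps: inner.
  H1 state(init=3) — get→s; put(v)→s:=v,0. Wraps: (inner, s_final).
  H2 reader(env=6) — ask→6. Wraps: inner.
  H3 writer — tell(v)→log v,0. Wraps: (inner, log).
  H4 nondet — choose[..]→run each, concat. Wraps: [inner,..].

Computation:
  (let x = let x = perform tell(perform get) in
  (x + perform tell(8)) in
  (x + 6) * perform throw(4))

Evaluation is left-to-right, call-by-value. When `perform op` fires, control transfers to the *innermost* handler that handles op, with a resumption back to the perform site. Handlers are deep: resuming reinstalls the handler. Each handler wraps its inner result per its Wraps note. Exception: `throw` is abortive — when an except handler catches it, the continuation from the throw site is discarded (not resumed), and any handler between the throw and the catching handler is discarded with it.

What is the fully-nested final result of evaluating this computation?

Answer: [((20, 3), (3, 8))]

Working:
get @ H1 ⇒ 3
tell(3) @ H3 ⇒ log+=3
tell(8) @ H3 ⇒ log+=8
throw(4) @ H0 caught ⇒ 20
H1 returns (20, 3)
H2 returns (20, 3)
H3 returns ((20, 3), (3, 8))
H4 returns [((20, 3), (3, 8))]
= [((20, 3), (3, 8))]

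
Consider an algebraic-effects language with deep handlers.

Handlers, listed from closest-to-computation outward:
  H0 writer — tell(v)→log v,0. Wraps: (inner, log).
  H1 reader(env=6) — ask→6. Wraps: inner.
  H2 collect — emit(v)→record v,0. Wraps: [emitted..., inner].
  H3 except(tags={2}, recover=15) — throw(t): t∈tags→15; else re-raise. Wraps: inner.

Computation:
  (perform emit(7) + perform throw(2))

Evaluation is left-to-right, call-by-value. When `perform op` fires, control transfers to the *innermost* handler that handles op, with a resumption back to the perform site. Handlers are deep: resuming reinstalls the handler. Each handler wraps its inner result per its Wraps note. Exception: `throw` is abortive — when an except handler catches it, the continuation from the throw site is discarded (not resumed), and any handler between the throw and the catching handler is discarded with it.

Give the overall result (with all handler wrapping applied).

Answer: 15

Evaluation trace:
emit(7) @ H2 ⇒ out+=7
throw(2) @ H3 caught ⇒ 15
= 15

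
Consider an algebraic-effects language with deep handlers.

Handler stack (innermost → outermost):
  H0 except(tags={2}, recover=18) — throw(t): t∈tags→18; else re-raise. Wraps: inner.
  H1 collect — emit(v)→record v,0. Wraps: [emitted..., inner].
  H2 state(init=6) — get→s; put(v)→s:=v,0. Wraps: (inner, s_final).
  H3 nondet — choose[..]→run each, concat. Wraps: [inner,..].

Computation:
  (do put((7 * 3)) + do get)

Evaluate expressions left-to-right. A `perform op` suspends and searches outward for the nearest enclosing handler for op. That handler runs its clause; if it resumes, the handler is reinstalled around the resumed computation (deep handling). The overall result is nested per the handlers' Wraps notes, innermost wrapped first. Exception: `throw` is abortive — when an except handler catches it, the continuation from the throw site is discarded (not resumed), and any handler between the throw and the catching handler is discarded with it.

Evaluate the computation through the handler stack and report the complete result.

Answer: [([21], 21)]

Step-by-step:
put(21) @ H2 ⇒ s:=21
get @ H2 ⇒ 21
H0 returns 21
H1 returns [21]
H2 returns ([21], 21)
H3 returns [([21], 21)]
= [([21], 21)]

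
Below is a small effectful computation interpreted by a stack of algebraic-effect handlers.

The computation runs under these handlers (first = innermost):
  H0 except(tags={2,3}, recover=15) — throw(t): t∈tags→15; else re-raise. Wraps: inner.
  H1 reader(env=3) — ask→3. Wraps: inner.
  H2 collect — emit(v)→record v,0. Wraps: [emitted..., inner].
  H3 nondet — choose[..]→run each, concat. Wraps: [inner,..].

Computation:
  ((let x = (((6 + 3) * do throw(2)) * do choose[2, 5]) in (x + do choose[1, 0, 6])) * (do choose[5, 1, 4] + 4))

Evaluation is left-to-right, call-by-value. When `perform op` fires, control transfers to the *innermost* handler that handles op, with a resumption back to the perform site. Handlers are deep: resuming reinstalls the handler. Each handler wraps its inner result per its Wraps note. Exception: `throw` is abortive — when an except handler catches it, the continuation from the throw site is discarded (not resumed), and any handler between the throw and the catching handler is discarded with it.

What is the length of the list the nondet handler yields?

Answer: 1

Working:
throw(2) @ H0 caught ⇒ 15
H1 returns 15
H2 returns [15]
H3 returns [[15]]
= [[15]]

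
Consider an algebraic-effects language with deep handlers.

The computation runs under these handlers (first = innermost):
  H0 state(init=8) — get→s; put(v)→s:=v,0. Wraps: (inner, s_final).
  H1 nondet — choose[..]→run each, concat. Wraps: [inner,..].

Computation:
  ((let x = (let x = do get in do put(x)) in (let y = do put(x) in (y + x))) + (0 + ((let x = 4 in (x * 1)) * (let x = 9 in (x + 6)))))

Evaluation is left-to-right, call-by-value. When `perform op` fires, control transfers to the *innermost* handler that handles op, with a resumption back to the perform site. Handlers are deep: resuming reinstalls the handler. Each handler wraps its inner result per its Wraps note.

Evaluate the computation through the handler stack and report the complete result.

Answer: [(60, 0)]

Evaluation trace:
get @ H0 ⇒ 8
put(8) @ H0 ⇒ s:=8
put(0) @ H0 ⇒ s:=0
H0 returns (60, 0)
H1 returns [(60, 0)]
= [(60, 0)]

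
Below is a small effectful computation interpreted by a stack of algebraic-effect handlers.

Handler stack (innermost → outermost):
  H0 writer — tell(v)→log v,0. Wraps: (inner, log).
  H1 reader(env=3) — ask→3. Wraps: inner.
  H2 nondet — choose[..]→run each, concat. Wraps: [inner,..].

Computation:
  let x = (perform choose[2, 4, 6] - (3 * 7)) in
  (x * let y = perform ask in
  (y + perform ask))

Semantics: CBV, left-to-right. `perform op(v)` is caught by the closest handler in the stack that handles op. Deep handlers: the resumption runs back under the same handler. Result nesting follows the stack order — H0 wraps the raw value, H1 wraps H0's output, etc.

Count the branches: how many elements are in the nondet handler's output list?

Answer: 3

Step-by-step:
choose[2, 4, 6] @ H2
  branch[0] choose=2:
    ask @ H1 ⇒ 3
    ask @ H1 ⇒ 3
    H0 returns (-114, ())
    H1 returns (-114, ())
    H2 returns [(-114, ())]
  branch[1] choose=4:
    ask @ H1 ⇒ 3
    ask @ H1 ⇒ 3
    H0 returns (-102, ())
    H1 returns (-102, ())
    H2 returns [(-102, ())]
  branch[2] choose=6:
    ask @ H1 ⇒ 3
    ask @ H1 ⇒ 3
    H0 returns (-90, ())
    H1 returns (-90, ())
    H2 returns [(-90, ())]
= [(-114, ()), (-102, ()), (-90, ())]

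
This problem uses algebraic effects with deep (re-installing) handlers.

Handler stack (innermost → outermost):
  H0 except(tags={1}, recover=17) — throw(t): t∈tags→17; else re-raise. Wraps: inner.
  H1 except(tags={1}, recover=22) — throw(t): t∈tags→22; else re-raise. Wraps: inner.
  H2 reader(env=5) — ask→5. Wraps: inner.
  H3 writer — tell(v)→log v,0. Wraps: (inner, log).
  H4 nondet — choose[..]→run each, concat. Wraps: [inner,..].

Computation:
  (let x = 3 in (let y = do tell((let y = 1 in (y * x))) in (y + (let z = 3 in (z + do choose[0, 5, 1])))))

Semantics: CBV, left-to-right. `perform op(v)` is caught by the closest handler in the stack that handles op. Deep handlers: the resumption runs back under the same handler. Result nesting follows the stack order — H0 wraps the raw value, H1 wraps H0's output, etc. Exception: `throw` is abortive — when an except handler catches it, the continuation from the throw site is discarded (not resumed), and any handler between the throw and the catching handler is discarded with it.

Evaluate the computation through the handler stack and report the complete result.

Answer: [(3, (3)), (8, (3)), (4, (3))]

Step-by-step:
tell(3) @ H3 ⇒ log+=3
choose[0, 5, 1] @ H4
  branch[0] choose=0:
    H0 returns 3
    H1 returns 3
    H2 returns 3
    H3 returns (3, (3))
    H4 returns [(3, (3))]
  branch[1] choose=5:
    H0 returns 8
    H1 returns 8
    H2 returns 8
    H3 returns (8, (3))
    H4 returns [(8, (3))]
  branch[2] choose=1:
    H0 returns 4
    H1 returns 4
    H2 returns 4
    H3 returns (4, (3))
    H4 returns [(4, (3))]
= [(3, (3)), (8, (3)), (4, (3))]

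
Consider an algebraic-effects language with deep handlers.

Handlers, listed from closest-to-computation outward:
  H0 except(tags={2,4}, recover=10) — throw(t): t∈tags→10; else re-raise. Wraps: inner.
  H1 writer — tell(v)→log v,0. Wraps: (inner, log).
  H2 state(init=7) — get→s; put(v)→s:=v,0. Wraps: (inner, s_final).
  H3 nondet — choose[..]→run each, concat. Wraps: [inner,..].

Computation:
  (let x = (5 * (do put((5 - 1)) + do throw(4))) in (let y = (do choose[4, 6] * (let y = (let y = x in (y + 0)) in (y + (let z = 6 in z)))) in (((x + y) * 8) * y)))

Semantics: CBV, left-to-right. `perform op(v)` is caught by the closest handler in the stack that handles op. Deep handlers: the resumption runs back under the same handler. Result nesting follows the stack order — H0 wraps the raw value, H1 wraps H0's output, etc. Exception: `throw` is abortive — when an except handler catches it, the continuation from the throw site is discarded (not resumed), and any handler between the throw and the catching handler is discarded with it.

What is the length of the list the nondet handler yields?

Answer: 1

Evaluation trace:
put(4) @ H2 ⇒ s:=4
throw(4) @ H0 caught ⇒ 10
H1 returns (10, ())
H2 returns ((10, ()), 4)
H3 returns [((10, ()), 4)]
= [((10, ()), 4)]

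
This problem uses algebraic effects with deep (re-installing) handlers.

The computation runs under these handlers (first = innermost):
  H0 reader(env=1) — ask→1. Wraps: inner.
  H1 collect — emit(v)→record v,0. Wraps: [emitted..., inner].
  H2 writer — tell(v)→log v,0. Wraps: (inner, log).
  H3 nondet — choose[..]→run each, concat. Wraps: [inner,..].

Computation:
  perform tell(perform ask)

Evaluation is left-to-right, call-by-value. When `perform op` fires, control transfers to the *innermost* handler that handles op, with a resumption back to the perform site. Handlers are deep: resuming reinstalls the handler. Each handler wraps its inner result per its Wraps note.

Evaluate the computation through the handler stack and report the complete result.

Step-by-step:
ask @ H0 ⇒ 1
tell(1) @ H2 ⇒ log+=1
H0 returns 0
H1 returns [0]
H2 returns ([0], (1))
H3 returns [([0], (1))]
= [([0], (1))]

Answer: [([0], (1))]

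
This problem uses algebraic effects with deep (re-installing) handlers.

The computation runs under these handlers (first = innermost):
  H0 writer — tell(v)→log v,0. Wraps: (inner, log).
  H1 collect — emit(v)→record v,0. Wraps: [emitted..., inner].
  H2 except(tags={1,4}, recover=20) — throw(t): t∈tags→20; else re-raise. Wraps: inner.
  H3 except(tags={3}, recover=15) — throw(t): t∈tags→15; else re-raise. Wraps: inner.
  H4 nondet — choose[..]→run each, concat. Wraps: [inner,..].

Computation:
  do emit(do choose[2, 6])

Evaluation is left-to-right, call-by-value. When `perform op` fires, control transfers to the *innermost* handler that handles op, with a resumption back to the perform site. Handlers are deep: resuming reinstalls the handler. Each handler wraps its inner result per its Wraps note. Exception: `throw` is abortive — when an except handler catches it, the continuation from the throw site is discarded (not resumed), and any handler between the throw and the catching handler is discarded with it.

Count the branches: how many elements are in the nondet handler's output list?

Working:
choose[2, 6] @ H4
  branch[0] choose=2:
    emit(2) @ H1 ⇒ out+=2
    H0 returns (0, ())
    H1 returns [2, (0, ())]
    H2 returns [2, (0, ())]
    H3 returns [2, (0, ())]
    H4 returns [[2, (0, ())]]
  branch[1] choose=6:
    emit(6) @ H1 ⇒ out+=6
    H0 returns (0, ())
    H1 returns [6, (0, ())]
    H2 returns [6, (0, ())]
    H3 returns [6, (0, ())]
    H4 returns [[6, (0, ())]]
= [[2, (0, ())], [6, (0, ())]]

Answer: 2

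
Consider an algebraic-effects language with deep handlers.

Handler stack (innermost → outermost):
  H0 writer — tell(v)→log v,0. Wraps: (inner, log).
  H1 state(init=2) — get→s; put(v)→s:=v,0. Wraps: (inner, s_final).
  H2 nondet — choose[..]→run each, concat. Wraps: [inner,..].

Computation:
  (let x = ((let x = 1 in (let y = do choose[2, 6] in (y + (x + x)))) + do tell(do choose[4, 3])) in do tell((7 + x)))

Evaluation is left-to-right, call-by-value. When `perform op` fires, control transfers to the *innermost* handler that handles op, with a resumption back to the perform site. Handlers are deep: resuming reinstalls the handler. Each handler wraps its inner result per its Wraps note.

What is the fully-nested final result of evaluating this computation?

Evaluation trace:
choose[2, 6] @ H2
  branch[0] choose=2:
    choose[4, 3] @ H2
      branch[0] choose=4:
        tell(4) @ H0 ⇒ log+=4
        tell(11) @ H0 ⇒ log+=11
        H0 returns (0, (4, 11))
        H1 returns ((0, (4, 11)), 2)
        H2 returns [((0, (4, 11)), 2)]
      branch[1] choose=3:
        tell(3) @ H0 ⇒ log+=3
        tell(11) @ H0 ⇒ log+=11
        H0 returns (0, (3, 11))
        H1 returns ((0, (3, 11)), 2)
        H2 returns [((0, (3, 11)), 2)]
  branch[1] choose=6:
    choose[4, 3] @ H2
      branch[0] choose=4:
        tell(4) @ H0 ⇒ log+=4
        tell(15) @ H0 ⇒ log+=15
        H0 returns (0, (4, 15))
        H1 returns ((0, (4, 15)), 2)
        H2 returns [((0, (4, 15)), 2)]
      branch[1] choose=3:
        tell(3) @ H0 ⇒ log+=3
        tell(15) @ H0 ⇒ log+=15
        H0 returns (0, (3, 15))
        H1 returns ((0, (3, 15)), 2)
        H2 returns [((0, (3, 15)), 2)]
= [((0, (4, 11)), 2), ((0, (3, 11)), 2), ((0, (4, 15)), 2), ((0, (3, 15)), 2)]

Answer: [((0, (4, 11)), 2), ((0, (3, 11)), 2), ((0, (4, 15)), 2), ((0, (3, 15)), 2)]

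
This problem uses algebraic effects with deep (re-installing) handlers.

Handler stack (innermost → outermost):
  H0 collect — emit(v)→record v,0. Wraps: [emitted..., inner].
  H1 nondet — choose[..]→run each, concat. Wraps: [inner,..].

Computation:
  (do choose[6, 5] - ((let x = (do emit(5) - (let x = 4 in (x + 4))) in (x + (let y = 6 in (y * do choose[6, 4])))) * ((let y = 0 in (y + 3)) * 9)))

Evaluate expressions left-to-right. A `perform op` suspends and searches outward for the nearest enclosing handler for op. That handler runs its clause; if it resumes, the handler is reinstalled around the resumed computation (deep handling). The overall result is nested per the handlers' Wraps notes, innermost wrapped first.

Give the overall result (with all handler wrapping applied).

Evaluation trace:
choose[6, 5] @ H1
  branch[0] choose=6:
    emit(5) @ H0 ⇒ out+=5
    choose[6, 4] @ H1
      branch[0] choose=6:
        H0 returns [5, -750]
        H1 returns [[5, -750]]
      branch[1] choose=4:
        H0 returns [5, -426]
        H1 returns [[5, -426]]
  branch[1] choose=5:
    emit(5) @ H0 ⇒ out+=5
    choose[6, 4] @ H1
      branch[0] choose=6:
        H0 returns [5, -751]
        H1 returns [[5, -751]]
      branch[1] choose=4:
        H0 returns [5, -427]
        H1 returns [[5, -427]]
= [[5, -750], [5, -426], [5, -751], [5, -427]]

Answer: [[5, -750], [5, -426], [5, -751], [5, -427]]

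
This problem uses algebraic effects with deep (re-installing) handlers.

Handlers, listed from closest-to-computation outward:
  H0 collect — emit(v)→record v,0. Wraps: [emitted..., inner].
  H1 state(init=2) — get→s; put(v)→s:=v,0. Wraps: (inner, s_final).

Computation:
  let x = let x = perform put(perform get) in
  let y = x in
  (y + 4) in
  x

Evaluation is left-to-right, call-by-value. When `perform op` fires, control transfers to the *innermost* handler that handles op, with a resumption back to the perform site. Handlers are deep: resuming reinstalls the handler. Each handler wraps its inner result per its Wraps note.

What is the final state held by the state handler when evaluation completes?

Answer: 2

Working:
get @ H1 ⇒ 2
put(2) @ H1 ⇒ s:=2
H0 returns [4]
H1 returns ([4], 2)
= ([4], 2)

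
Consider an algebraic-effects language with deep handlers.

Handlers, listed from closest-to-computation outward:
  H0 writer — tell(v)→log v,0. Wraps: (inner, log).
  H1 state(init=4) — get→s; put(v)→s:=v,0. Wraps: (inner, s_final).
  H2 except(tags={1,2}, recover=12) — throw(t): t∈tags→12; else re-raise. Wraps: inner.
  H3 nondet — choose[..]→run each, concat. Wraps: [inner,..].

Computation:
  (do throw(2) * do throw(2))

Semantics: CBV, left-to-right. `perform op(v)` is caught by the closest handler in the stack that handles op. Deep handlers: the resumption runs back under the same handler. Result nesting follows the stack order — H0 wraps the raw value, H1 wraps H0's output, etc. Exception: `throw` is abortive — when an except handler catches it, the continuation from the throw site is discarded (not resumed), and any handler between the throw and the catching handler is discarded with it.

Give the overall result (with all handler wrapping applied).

Answer: [12]

Working:
throw(2) @ H2 caught ⇒ 12
H3 returns [12]
= [12]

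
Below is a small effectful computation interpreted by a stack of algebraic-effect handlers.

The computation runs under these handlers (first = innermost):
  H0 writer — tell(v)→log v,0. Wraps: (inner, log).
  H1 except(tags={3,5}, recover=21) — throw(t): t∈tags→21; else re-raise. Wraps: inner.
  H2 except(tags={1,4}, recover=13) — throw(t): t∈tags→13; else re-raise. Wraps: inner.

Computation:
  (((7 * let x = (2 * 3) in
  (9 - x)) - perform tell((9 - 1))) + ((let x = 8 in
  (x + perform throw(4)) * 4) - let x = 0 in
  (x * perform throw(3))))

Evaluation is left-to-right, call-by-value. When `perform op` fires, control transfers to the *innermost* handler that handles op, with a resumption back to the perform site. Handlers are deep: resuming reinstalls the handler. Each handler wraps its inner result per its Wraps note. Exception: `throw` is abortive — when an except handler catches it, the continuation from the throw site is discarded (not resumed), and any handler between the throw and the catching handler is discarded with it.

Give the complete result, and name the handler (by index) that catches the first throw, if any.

Answer: 13 ; first throw caught by: H2

Working:
tell(8) @ H0 ⇒ log+=8
throw(4) @ H1 re-raised
throw(4) @ H2 caught ⇒ 13
= 13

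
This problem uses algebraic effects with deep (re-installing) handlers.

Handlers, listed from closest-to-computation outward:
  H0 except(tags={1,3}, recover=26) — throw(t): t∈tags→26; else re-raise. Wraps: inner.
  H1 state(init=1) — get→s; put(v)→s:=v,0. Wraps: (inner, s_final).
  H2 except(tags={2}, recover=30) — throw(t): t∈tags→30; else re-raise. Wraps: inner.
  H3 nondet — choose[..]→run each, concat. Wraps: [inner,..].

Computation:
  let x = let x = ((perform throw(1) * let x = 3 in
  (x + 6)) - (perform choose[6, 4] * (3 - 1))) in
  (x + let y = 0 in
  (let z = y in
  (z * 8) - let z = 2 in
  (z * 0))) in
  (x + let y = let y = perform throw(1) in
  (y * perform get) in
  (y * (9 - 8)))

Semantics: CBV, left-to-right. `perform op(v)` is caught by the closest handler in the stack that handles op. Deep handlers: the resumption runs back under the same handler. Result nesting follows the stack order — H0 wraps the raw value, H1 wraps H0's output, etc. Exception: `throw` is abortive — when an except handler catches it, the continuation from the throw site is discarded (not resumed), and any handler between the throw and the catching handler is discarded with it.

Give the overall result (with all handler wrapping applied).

Answer: [(26, 1)]

Step-by-step:
throw(1) @ H0 caught ⇒ 26
H1 returns (26, 1)
H2 returns (26, 1)
H3 returns [(26, 1)]
= [(26, 1)]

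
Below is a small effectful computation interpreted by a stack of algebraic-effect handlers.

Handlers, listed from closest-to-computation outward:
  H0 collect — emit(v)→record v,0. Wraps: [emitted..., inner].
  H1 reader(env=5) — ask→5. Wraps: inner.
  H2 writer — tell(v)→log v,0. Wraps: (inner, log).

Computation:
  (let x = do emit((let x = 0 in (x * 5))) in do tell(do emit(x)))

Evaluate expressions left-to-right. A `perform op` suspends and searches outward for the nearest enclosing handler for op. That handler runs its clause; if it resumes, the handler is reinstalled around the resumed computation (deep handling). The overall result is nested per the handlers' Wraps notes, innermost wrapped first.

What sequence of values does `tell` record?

Evaluation trace:
emit(0) @ H0 ⇒ out+=0
emit(0) @ H0 ⇒ out+=0
tell(0) @ H2 ⇒ log+=0
H0 returns [0, 0, 0]
H1 returns [0, 0, 0]
H2 returns ([0, 0, 0], (0))
= ([0, 0, 0], (0))

Answer: (0)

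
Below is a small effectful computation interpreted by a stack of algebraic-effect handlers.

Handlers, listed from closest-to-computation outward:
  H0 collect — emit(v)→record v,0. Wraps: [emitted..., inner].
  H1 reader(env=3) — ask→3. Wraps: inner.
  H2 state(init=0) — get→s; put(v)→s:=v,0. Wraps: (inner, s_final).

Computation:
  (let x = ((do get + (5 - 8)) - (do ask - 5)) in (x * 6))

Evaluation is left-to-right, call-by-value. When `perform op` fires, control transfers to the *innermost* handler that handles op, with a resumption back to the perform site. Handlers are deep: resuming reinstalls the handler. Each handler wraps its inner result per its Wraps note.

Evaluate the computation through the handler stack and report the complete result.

Answer: ([-6], 0)

Evaluation trace:
get @ H2 ⇒ 0
ask @ H1 ⇒ 3
H0 returns [-6]
H1 returns [-6]
H2 returns ([-6], 0)
= ([-6], 0)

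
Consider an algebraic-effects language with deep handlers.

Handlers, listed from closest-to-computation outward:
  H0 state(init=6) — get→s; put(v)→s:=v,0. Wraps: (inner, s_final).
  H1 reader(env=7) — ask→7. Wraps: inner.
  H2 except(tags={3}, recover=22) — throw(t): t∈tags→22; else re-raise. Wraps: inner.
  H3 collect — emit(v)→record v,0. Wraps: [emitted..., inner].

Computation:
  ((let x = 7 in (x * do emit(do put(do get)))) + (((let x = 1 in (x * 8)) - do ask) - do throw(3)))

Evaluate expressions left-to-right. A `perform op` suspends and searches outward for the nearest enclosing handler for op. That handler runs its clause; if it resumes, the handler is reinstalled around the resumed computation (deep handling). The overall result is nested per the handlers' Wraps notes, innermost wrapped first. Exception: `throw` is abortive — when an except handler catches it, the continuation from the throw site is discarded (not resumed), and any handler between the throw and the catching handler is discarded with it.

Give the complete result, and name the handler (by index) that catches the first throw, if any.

Evaluation trace:
get @ H0 ⇒ 6
put(6) @ H0 ⇒ s:=6
emit(0) @ H3 ⇒ out+=0
ask @ H1 ⇒ 7
throw(3) @ H2 caught ⇒ 22
H3 returns [0, 22]
= [0, 22]

Answer: [0, 22] ; first throw caught by: H2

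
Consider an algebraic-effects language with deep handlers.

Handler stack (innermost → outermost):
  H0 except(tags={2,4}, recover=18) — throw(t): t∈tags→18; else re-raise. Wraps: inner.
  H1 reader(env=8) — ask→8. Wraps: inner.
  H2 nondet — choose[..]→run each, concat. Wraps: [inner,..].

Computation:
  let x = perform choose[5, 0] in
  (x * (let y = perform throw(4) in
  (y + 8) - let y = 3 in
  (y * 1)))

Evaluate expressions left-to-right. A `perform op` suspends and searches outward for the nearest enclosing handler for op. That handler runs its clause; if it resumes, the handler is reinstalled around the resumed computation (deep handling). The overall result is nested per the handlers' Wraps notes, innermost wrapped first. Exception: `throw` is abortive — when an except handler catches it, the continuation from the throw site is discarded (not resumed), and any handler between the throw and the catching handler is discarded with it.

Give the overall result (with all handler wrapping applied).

Answer: [18, 18]

Step-by-step:
choose[5, 0] @ H2
  branch[0] choose=5:
    throw(4) @ H0 caught ⇒ 18
    H1 returns 18
    H2 returns [18]
  branch[1] choose=0:
    throw(4) @ H0 caught ⇒ 18
    H1 returns 18
    H2 returns [18]
= [18, 18]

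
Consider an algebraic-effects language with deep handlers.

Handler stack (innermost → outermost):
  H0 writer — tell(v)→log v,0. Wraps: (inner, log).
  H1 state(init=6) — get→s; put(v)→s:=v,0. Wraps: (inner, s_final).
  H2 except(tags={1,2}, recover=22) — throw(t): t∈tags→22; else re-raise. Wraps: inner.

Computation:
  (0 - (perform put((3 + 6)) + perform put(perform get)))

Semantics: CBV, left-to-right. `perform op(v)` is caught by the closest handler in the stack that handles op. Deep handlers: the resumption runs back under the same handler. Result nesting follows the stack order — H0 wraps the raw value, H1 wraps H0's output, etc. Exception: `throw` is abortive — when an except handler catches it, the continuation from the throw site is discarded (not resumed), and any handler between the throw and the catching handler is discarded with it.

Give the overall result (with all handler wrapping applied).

Answer: ((0, ()), 9)

Working:
put(9) @ H1 ⇒ s:=9
get @ H1 ⇒ 9
put(9) @ H1 ⇒ s:=9
H0 returns (0, ())
H1 returns ((0, ()), 9)
H2 returns ((0, ()), 9)
= ((0, ()), 9)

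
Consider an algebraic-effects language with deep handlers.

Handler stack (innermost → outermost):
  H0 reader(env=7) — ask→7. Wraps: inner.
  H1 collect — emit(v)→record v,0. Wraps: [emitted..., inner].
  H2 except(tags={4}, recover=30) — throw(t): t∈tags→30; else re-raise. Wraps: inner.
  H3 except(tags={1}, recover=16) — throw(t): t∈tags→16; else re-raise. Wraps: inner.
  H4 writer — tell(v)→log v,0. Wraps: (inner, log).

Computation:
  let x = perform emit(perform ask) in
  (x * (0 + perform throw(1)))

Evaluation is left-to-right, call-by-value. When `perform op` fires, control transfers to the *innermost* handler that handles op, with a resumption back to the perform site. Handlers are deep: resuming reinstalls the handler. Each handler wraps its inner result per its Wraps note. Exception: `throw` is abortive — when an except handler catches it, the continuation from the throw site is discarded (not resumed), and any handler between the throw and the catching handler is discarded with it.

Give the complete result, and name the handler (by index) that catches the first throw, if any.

Answer: (16, ()) ; first throw caught by: H3

Working:
ask @ H0 ⇒ 7
emit(7) @ H1 ⇒ out+=7
throw(1) @ H2 re-raised
throw(1) @ H3 caught ⇒ 16
H4 returns (16, ())
= (16, ())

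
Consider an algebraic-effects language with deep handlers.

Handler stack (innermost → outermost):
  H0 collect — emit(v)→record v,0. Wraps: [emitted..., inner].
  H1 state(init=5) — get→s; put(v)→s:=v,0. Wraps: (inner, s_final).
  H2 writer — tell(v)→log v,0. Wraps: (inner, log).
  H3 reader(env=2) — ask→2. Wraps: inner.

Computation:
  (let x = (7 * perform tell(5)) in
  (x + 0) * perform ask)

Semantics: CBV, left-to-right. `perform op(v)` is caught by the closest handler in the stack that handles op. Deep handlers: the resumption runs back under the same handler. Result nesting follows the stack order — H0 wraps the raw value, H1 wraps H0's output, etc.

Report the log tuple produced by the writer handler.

Answer: (5)

Working:
tell(5) @ H2 ⇒ log+=5
ask @ H3 ⇒ 2
H0 returns [0]
H1 returns ([0], 5)
H2 returns (([0], 5), (5))
H3 returns (([0], 5), (5))
= (([0], 5), (5))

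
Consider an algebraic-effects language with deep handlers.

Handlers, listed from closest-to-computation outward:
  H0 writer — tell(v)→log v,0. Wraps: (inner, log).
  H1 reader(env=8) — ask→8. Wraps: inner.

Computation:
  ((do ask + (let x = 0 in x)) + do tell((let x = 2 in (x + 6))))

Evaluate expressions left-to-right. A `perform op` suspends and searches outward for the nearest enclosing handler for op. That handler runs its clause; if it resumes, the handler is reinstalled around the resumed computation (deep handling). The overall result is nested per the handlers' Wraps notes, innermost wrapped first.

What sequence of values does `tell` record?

Step-by-step:
ask @ H1 ⇒ 8
tell(8) @ H0 ⇒ log+=8
H0 returns (8, (8))
H1 returns (8, (8))
= (8, (8))

Answer: (8)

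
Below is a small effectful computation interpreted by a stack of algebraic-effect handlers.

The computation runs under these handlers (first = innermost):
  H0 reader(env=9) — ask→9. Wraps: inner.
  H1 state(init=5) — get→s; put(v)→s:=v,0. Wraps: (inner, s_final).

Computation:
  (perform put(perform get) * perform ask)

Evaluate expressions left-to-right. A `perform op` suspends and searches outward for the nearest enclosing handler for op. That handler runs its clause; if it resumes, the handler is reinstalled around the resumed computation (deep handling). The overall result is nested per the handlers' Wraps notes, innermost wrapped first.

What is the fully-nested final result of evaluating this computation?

Answer: (0, 5)

Step-by-step:
get @ H1 ⇒ 5
put(5) @ H1 ⇒ s:=5
ask @ H0 ⇒ 9
H0 returns 0
H1 returns (0, 5)
= (0, 5)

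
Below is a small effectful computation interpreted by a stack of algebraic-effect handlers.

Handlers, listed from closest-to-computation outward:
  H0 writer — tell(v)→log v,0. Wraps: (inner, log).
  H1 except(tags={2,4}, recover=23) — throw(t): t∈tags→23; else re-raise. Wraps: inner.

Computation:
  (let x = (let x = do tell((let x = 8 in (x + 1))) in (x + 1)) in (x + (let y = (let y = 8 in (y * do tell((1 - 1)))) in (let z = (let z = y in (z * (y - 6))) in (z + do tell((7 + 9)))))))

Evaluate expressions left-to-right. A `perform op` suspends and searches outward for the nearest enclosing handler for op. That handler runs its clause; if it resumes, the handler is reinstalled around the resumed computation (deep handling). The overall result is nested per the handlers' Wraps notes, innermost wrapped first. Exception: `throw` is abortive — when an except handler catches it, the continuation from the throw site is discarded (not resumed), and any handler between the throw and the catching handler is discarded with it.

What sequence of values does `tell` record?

Answer: (9, 0, 16)

Working:
tell(9) @ H0 ⇒ log+=9
tell(0) @ H0 ⇒ log+=0
tell(16) @ H0 ⇒ log+=16
H0 returns (1, (9, 0, 16))
H1 returns (1, (9, 0, 16))
= (1, (9, 0, 16))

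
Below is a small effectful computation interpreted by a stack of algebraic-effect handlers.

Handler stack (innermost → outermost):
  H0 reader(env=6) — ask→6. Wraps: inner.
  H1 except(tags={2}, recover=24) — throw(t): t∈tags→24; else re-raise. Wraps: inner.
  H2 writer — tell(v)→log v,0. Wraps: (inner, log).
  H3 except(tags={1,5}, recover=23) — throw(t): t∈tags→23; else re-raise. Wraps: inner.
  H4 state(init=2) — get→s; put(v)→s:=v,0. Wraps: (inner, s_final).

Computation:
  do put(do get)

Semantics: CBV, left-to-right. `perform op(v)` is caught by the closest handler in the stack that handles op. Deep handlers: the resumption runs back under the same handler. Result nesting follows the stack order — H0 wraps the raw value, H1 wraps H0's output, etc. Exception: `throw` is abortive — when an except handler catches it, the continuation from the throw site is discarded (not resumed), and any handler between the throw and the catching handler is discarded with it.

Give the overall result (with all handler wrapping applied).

Working:
get @ H4 ⇒ 2
put(2) @ H4 ⇒ s:=2
H0 returns 0
H1 returns 0
H2 returns (0, ())
H3 returns (0, ())
H4 returns ((0, ()), 2)
= ((0, ()), 2)

Answer: ((0, ()), 2)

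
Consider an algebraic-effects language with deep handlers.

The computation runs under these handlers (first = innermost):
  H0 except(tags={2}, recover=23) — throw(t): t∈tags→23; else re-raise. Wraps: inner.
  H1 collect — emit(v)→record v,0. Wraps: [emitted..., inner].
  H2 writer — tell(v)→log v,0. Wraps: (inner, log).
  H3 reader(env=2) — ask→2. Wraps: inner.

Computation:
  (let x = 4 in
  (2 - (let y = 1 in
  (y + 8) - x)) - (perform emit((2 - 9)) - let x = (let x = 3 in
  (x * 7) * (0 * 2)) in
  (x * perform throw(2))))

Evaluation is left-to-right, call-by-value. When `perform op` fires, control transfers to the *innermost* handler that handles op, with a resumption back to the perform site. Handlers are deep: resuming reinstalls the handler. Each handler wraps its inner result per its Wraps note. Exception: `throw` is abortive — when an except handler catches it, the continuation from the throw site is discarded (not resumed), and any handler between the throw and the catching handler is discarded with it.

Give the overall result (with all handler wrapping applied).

Step-by-step:
emit(-7) @ H1 ⇒ out+=-7
throw(2) @ H0 caught ⇒ 23
H1 returns [-7, 23]
H2 returns ([-7, 23], ())
H3 returns ([-7, 23], ())
= ([-7, 23], ())

Answer: ([-7, 23], ())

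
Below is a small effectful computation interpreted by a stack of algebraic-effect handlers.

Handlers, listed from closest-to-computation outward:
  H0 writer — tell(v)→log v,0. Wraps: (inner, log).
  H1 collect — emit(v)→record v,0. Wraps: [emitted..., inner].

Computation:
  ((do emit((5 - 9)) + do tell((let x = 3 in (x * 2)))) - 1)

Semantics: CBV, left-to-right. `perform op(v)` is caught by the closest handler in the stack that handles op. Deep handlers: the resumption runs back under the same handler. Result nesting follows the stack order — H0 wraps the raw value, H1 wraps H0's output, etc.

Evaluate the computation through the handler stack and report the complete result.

Answer: [-4, (-1, (6))]

Step-by-step:
emit(-4) @ H1 ⇒ out+=-4
tell(6) @ H0 ⇒ log+=6
H0 returns (-1, (6))
H1 returns [-4, (-1, (6))]
= [-4, (-1, (6))]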